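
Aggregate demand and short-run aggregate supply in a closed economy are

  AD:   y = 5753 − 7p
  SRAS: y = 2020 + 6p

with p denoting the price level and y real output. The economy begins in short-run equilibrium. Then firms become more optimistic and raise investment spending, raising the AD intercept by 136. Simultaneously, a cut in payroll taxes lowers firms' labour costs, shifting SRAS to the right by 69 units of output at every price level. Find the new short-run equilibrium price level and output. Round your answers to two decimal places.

After both shocks: AD is y = 5889 − 7p and SRAS is y = 2089 + 6p.
Setting them equal: 3800 = 13p, so p = 292.31.
Substituting into AD, y = 3842.85.

p = 292.31, y = 3842.85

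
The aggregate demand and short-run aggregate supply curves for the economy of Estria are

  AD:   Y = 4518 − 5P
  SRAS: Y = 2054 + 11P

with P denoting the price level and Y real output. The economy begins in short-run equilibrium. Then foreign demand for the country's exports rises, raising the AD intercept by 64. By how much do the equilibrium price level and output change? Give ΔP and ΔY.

ΔP = +4, ΔY = +44

This is a positive demand shock: AD shifts right.
New AD: Y = 4582 − 5P.
Set AD = SRAS: 4582 − 5P = 2054 + 11P, so 2528 = 16P and P = 158.
Y = 4582 − 5·158 = 3792.
Initially P = 154, Y = 3748, so ΔP = +4 and ΔY = +44.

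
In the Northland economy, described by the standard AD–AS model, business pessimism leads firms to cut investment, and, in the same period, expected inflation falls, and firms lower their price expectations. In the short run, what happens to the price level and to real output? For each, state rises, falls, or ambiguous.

The first event is a negative demand shock: AD shifts left, which by itself pushes P down and Y down.
The second is a favourable supply shock: SRAS shifts right, which by itself pushes P down and Y up.
Both shocks push P down, so P falls. The two shocks push Y in opposite directions, so the effect on Y is ambiguous.

Price level: falls; output: ambiguous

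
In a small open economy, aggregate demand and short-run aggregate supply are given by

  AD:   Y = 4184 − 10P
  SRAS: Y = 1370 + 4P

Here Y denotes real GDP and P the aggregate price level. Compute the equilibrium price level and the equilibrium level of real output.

Set AD = SRAS: 4184 − 10P = 1370 + 4P, so 2814 = 14P and P = 201.
Then Y = 4184 − 10·201 = 2174.

P = 201, Y = 2174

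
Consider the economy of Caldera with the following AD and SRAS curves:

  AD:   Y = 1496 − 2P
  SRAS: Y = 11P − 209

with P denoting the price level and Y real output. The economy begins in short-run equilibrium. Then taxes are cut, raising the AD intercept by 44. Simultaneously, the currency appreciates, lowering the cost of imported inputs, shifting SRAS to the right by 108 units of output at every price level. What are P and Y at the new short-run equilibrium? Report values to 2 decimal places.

P = 126.23, Y = 1287.54

After both shocks: AD is Y = 1540 − 2P and SRAS is Y = 11P − 101.
Setting them equal: 1641 = 13P, so P = 126.23.
Substituting into AD, Y = 1287.54.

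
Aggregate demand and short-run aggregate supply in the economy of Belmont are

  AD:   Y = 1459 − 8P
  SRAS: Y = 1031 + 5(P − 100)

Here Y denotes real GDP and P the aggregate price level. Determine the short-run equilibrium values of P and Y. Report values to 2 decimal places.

P = 71.38, Y = 887.92

Write SRAS as Y = 1031 + 5P − 500 = 531 + 5P.
Set AD = SRAS: 1459 − 8P = 531 + 5P, so 928 = 13P and P = 71.38.
Substituting into AD, Y = 1459 − 8P = 887.92.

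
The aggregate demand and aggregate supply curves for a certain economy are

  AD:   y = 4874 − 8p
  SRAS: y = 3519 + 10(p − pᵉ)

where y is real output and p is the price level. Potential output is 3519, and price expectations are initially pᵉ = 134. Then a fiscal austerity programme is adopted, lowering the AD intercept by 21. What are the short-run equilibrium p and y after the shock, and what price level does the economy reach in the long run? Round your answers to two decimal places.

Short run: p = 148.56, y = 3664.56. Long run: p = 166.75.

AD shifts left: new AD is y = 4853 − 8p. With pᵉ = 134, SRAS is y = 2179 + 10p.
Short run: 4853 − 8p = 2179 + 10p gives 2674 = 18p, so p = 148.56 and y = 4853 − 8p = 3664.56.
y = 3664.56 is above potential 3519; expectations adjust and SRAS shifts left until y = 3519.
Long run: on the new AD curve, 3519 = 4853 − 8p gives p = 166.75.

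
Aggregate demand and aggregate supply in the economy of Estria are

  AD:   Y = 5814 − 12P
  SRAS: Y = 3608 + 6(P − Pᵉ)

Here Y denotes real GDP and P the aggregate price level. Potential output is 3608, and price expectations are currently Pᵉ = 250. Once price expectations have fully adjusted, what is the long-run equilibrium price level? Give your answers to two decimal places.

Short run: with Pᵉ = 250, SRAS is Y = 2108 + 6P. Setting AD = SRAS gives 3706 = 18P, so P = 205.89 and Y = 5814 − 12P = 3343.33.
Output 3343.33 is below potential 3608, so over time expected prices fall and SRAS shifts right until Y returns to 3608.
Long run: Y = 3608 on the AD curve gives 3608 = 5814 − 12P, so P = 183.83.

Long-run P = 183.83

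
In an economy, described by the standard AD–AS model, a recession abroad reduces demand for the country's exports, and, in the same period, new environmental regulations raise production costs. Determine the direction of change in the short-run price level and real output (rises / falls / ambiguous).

Price level: ambiguous; output: falls

The first event is a negative demand shock: AD shifts left, which by itself pushes P down and Y down.
The second is an adverse supply shock: SRAS shifts left, which by itself pushes P up and Y down.
The two shocks push P in opposite directions, so the effect on P is ambiguous. Both shocks push Y down, so Y falls.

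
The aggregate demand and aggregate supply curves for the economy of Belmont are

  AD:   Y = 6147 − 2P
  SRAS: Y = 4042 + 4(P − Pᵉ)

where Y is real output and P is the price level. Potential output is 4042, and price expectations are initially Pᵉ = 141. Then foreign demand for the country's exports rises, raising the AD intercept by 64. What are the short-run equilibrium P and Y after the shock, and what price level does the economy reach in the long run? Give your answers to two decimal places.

Short run: P = 455.50, Y = 5300.00. Long run: P = 1084.50.

AD shifts right: new AD is Y = 6211 − 2P. With Pᵉ = 141, SRAS is Y = 3478 + 4P.
Short run: 6211 − 2P = 3478 + 4P gives 2733 = 6P, so P = 455.50 and Y = 6211 − 2P = 5300.00.
Y = 5300.00 is above potential 4042; expectations adjust and SRAS shifts left until Y = 4042.
Long run: on the new AD curve, 4042 = 6211 − 2P gives P = 1084.50.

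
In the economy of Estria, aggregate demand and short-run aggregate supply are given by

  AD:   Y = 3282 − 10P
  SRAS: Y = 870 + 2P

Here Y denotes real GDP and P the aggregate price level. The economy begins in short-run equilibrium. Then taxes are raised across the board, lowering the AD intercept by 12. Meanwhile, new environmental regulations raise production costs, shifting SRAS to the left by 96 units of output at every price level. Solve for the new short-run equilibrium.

After both shocks: AD is Y = 3270 − 10P and SRAS is Y = 774 + 2P.
Setting them equal: 2496 = 12P, so P = 208.
Y = 3270 − 10·208 = 1190.

P = 208, Y = 1190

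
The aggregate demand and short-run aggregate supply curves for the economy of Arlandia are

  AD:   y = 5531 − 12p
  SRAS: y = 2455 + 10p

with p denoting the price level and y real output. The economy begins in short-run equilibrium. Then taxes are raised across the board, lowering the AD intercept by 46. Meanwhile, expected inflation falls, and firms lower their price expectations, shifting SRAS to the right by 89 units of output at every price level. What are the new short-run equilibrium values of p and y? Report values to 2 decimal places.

p = 133.68, y = 3880.82

After both shocks: AD is y = 5485 − 12p and SRAS is y = 2544 + 10p.
Setting them equal: 2941 = 22p, so p = 133.68.
Substituting into AD, y = 3880.82.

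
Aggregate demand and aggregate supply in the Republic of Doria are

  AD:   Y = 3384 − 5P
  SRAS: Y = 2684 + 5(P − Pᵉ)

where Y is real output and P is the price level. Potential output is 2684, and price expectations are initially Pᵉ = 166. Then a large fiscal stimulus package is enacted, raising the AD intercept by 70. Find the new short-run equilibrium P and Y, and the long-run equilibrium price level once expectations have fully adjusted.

AD shifts right: new AD is Y = 3454 − 5P. With Pᵉ = 166, SRAS is Y = 1854 + 5P.
Short run: 3454 − 5P = 1854 + 5P gives 1600 = 10P, so P = 160 and Y = 3454 − 5·160 = 2654.
Y = 2654 is below potential 2684; expectations adjust and SRAS shifts right until Y = 2684.
Long run: on the new AD curve, 2684 = 3454 − 5P gives P = 154.

Short run: P = 160, Y = 2654. Long run: P = 154.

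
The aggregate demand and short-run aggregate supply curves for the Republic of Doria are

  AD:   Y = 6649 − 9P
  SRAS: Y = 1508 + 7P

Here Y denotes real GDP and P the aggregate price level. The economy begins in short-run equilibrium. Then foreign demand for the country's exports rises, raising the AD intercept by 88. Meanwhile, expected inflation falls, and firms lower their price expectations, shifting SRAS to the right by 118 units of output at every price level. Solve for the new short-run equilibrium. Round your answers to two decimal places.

After both shocks: AD is Y = 6737 − 9P and SRAS is Y = 1626 + 7P.
Setting them equal: 5111 = 16P, so P = 319.44.
Substituting into AD, Y = 3862.06.

P = 319.44, Y = 3862.06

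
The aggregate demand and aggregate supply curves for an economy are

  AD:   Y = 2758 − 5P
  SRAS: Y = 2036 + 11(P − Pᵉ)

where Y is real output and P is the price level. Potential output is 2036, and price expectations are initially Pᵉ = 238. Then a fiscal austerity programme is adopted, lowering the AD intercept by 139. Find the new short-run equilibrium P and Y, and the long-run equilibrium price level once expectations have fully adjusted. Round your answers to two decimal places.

Short run: P = 200.06, Y = 1618.69. Long run: P = 116.60.

AD shifts left: new AD is Y = 2619 − 5P. With Pᵉ = 238, SRAS is Y = 11P − 582.
Short run: 2619 − 5P = 11P − 582 gives 3201 = 16P, so P = 200.06 and Y = 2619 − 5P = 1618.69.
Y = 1618.69 is below potential 2036; expectations adjust and SRAS shifts right until Y = 2036.
Long run: on the new AD curve, 2036 = 2619 − 5P gives P = 116.60.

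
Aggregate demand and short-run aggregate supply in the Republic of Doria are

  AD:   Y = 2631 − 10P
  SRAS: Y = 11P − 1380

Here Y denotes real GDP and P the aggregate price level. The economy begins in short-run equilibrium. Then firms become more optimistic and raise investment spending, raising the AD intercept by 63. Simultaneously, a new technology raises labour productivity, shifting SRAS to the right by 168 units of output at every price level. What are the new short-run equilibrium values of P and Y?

P = 186, Y = 834

After both shocks: AD is Y = 2694 − 10P and SRAS is Y = 11P − 1212.
Setting them equal: 3906 = 21P, so P = 186.
Y = 2694 − 10·186 = 834.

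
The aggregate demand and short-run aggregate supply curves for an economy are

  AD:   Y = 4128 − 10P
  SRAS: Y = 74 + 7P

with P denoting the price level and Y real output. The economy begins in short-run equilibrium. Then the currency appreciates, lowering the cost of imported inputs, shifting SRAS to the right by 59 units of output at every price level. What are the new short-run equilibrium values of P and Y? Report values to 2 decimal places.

This is a positive supply shock: SRAS shifts right.
New SRAS: Y = 133 + 7P.
Set AD = SRAS: 4128 − 10P = 133 + 7P, so 3995 = 17P and P = 235.00.
Substituting into AD, Y = 1778.00.

P = 235.00, Y = 1778.00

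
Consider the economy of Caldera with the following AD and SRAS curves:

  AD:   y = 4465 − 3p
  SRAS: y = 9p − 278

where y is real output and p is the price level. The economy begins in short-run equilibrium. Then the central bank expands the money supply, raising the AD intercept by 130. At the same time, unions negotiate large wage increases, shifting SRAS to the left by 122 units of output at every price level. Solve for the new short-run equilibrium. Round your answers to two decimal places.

After both shocks: AD is y = 4595 − 3p and SRAS is y = 9p − 400.
Setting them equal: 4995 = 12p, so p = 416.25.
Substituting into AD, y = 3346.25.

p = 416.25, y = 3346.25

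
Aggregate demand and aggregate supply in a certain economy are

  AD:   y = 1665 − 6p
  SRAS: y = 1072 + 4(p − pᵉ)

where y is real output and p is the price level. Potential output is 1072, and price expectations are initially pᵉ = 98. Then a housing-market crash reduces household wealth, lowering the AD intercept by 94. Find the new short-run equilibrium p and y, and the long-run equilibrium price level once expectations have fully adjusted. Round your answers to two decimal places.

Short run: p = 89.10, y = 1036.40. Long run: p = 83.17.

AD shifts left: new AD is y = 1571 − 6p. With pᵉ = 98, SRAS is y = 680 + 4p.
Short run: 1571 − 6p = 680 + 4p gives 891 = 10p, so p = 89.10 and y = 1571 − 6p = 1036.40.
y = 1036.40 is below potential 1072; expectations adjust and SRAS shifts right until y = 1072.
Long run: on the new AD curve, 1072 = 1571 − 6p gives p = 83.17.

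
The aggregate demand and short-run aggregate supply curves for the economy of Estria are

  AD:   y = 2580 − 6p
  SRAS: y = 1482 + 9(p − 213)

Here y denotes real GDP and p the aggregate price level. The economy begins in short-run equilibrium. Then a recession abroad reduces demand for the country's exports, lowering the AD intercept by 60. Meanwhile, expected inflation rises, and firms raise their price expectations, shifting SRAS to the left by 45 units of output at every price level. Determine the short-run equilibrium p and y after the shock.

After both shocks: AD is y = 2520 − 6p and SRAS is y = 9p − 480.
Setting them equal: 3000 = 15p, so p = 200.
y = 2520 − 6·200 = 1320.

p = 200, y = 1320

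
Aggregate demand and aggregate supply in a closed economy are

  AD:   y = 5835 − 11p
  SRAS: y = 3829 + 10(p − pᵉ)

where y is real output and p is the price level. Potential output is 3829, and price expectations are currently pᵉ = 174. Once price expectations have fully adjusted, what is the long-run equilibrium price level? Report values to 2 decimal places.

Short run: with pᵉ = 174, SRAS is y = 2089 + 10p. Setting AD = SRAS gives 3746 = 21p, so p = 178.38 and y = 5835 − 11p = 3872.81.
Output 3872.81 is above potential 3829, so over time expected prices rise and SRAS shifts left until y returns to 3829.
Long run: y = 3829 on the AD curve gives 3829 = 5835 − 11p, so p = 182.36.

Long-run p = 182.36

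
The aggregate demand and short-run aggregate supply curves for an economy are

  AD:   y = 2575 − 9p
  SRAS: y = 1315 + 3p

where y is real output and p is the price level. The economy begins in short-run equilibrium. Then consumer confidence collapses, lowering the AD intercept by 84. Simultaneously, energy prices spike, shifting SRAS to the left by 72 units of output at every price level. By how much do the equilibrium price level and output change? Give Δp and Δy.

Δp = -1, Δy = -75

After both shocks: AD is y = 2491 − 9p and SRAS is y = 1243 + 3p.
Setting them equal: 1248 = 12p, so p = 104.
y = 2491 − 9·104 = 1555.
Initially p = 105, y = 1630, so Δp = -1 and Δy = -75.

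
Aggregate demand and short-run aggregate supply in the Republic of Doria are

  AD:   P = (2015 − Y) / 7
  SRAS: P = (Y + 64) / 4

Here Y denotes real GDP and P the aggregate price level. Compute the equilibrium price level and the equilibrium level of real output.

P = 189, Y = 692

Rearrange AD to Y = 2015 − 7P.
Rearrange SRAS to Y = 4P − 64.
Set AD = SRAS: 2015 − 7P = 4P − 64, so 2079 = 11P and P = 189.
Then Y = 2015 − 7·189 = 692.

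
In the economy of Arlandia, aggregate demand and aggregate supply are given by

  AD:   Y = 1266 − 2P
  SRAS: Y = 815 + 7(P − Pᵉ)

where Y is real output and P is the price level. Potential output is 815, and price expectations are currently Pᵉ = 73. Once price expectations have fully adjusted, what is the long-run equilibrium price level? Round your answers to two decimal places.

Long-run P = 225.50

Short run: with Pᵉ = 73, SRAS is Y = 304 + 7P. Setting AD = SRAS gives 962 = 9P, so P = 106.89 and Y = 1266 − 2P = 1052.22.
Output 1052.22 is above potential 815, so over time expected prices rise and SRAS shifts left until Y returns to 815.
Long run: Y = 815 on the AD curve gives 815 = 1266 − 2P, so P = 225.50.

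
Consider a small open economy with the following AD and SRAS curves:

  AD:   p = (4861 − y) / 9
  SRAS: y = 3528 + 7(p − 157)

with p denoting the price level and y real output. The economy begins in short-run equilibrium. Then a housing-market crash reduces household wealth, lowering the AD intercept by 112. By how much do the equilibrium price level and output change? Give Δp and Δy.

Δp = -7, Δy = -49

This is a negative demand shock: AD shifts left.
New AD: y = 4749 − 9p.
SRAS can be written y = 2429 + 7p.
Set AD = SRAS: 4749 − 9p = 2429 + 7p, so 2320 = 16p and p = 145.
y = 4749 − 9·145 = 3444.
Initially p = 152, y = 3493, so Δp = -7 and Δy = -49.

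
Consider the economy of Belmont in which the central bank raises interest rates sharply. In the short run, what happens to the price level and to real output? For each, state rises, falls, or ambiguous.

This is a negative demand shock: AD shifts left.
Moving along the upward-sloping SRAS curve, P falls and Y falls.

Price level: falls; output: falls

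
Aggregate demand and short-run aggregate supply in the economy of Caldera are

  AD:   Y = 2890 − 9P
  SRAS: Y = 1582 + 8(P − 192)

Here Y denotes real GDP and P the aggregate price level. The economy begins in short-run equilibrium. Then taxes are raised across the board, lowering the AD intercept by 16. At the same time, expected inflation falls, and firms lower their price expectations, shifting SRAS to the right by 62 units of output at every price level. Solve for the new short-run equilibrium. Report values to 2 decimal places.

After both shocks: AD is Y = 2874 − 9P and SRAS is Y = 108 + 8P.
Setting them equal: 2766 = 17P, so P = 162.71.
Substituting into AD, Y = 1409.65.

P = 162.71, Y = 1409.65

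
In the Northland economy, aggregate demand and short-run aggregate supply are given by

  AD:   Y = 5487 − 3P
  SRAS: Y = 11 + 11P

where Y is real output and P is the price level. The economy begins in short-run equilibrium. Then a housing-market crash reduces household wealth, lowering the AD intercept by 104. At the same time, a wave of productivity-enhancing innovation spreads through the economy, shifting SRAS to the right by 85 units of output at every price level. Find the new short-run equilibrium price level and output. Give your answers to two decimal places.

After both shocks: AD is Y = 5383 − 3P and SRAS is Y = 96 + 11P.
Setting them equal: 5287 = 14P, so P = 377.64.
Substituting into AD, Y = 4250.07.

P = 377.64, Y = 4250.07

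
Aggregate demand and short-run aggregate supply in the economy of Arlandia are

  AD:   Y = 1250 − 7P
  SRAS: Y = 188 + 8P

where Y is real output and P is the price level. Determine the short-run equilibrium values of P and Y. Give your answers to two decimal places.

Set AD = SRAS: 1250 − 7P = 188 + 8P, so 1062 = 15P and P = 70.80.
Substituting into AD, Y = 1250 − 7P = 754.40.

P = 70.80, Y = 754.40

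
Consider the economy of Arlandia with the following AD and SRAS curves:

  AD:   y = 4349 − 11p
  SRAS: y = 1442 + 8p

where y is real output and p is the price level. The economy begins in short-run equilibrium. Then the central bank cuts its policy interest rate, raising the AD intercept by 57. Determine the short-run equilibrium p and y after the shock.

p = 156, y = 2690

This is a positive demand shock: AD shifts right.
New AD: y = 4406 − 11p.
Set AD = SRAS: 4406 − 11p = 1442 + 8p, so 2964 = 19p and p = 156.
y = 4406 − 11·156 = 2690.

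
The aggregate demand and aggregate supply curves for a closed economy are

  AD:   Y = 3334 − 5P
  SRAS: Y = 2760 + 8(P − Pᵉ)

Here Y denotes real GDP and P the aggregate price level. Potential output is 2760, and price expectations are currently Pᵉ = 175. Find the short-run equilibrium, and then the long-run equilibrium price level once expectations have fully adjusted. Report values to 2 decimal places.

Short run: P = 151.85, Y = 2574.77. Long run: P = 114.80.

Short run: with Pᵉ = 175, SRAS is Y = 1360 + 8P. Setting AD = SRAS gives 1974 = 13P, so P = 151.85 and Y = 3334 − 5P = 2574.77.
Output 2574.77 is below potential 2760, so over time expected prices fall and SRAS shifts right until Y returns to 2760.
Long run: Y = 2760 on the AD curve gives 2760 = 3334 − 5P, so P = 114.80.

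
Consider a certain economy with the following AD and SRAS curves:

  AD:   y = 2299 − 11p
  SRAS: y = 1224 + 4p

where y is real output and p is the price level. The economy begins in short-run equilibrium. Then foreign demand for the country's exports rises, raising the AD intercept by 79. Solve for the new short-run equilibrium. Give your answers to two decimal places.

This is a positive demand shock: AD shifts right.
New AD: y = 2378 − 11p.
Set AD = SRAS: 2378 − 11p = 1224 + 4p, so 1154 = 15p and p = 76.93.
Substituting into AD, y = 1531.73.

p = 76.93, y = 1531.73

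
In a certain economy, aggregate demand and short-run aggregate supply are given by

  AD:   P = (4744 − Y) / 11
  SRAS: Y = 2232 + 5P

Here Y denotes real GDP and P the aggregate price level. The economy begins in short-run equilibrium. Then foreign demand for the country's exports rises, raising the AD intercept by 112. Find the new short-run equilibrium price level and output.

This is a positive demand shock: AD shifts right.
New AD: Y = 4856 − 11P.
Set AD = SRAS: 4856 − 11P = 2232 + 5P, so 2624 = 16P and P = 164.
Y = 4856 − 11·164 = 3052.

P = 164, Y = 3052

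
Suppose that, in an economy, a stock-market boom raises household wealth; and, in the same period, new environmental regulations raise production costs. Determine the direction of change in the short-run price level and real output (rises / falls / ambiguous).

The first event is a positive demand shock: AD shifts right, which by itself pushes P up and Y up.
The second is an adverse supply shock: SRAS shifts left, which by itself pushes P up and Y down.
Both shocks push P up, so P rises. The two shocks push Y in opposite directions, so the effect on Y is ambiguous.

Price level: rises; output: ambiguous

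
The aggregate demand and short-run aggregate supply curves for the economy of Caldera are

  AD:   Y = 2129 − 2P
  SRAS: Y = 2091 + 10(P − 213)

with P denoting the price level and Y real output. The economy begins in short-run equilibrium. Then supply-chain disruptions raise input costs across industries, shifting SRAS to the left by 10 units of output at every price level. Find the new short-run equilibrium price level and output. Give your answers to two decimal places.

This is a negative supply shock: SRAS shifts left.
New SRAS: Y = 10P − 49.
Set AD = SRAS: 2129 − 2P = 10P − 49, so 2178 = 12P and P = 181.50.
Substituting into AD, Y = 1766.00.

P = 181.50, Y = 1766.00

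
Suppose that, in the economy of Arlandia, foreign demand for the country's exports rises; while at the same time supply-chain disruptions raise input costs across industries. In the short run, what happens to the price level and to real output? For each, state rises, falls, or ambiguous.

Price level: rises; output: ambiguous

The first event is a positive demand shock: AD shifts right, which by itself pushes P up and Y up.
The second is an adverse supply shock: SRAS shifts left, which by itself pushes P up and Y down.
Both shocks push P up, so P rises. The two shocks push Y in opposite directions, so the effect on Y is ambiguous.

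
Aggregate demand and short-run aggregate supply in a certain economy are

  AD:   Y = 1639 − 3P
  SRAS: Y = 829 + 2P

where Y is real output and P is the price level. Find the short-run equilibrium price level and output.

P = 162, Y = 1153

Set AD = SRAS: 1639 − 3P = 829 + 2P, so 810 = 5P and P = 162.
Then Y = 1639 − 3·162 = 1153.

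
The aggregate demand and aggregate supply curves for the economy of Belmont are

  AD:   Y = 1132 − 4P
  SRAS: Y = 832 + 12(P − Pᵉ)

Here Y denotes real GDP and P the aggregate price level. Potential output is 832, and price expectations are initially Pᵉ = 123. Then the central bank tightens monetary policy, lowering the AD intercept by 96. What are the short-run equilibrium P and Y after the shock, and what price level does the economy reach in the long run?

Short run: P = 105, Y = 616. Long run: P = 51.

AD shifts left: new AD is Y = 1036 − 4P. With Pᵉ = 123, SRAS is Y = 12P − 644.
Short run: 1036 − 4P = 12P − 644 gives 1680 = 16P, so P = 105 and Y = 1036 − 4·105 = 616.
Y = 616 is below potential 832; expectations adjust and SRAS shifts right until Y = 832.
Long run: on the new AD curve, 832 = 1036 − 4P gives P = 51.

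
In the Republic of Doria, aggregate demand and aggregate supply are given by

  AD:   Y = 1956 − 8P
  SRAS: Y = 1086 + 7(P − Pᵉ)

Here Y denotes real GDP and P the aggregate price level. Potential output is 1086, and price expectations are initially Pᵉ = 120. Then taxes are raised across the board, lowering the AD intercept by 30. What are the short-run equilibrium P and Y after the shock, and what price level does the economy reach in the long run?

Short run: P = 112, Y = 1030. Long run: P = 105.

AD shifts left: new AD is Y = 1926 − 8P. With Pᵉ = 120, SRAS is Y = 246 + 7P.
Short run: 1926 − 8P = 246 + 7P gives 1680 = 15P, so P = 112 and Y = 1926 − 8·112 = 1030.
Y = 1030 is below potential 1086; expectations adjust and SRAS shifts right until Y = 1086.
Long run: on the new AD curve, 1086 = 1926 − 8P gives P = 105.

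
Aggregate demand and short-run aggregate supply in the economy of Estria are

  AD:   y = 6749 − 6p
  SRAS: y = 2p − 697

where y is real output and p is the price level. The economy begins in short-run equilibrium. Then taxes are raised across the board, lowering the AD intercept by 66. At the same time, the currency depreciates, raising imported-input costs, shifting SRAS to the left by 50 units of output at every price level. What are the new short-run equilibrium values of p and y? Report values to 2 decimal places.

After both shocks: AD is y = 6683 − 6p and SRAS is y = 2p − 747.
Setting them equal: 7430 = 8p, so p = 928.75.
Substituting into AD, y = 1110.50.

p = 928.75, y = 1110.50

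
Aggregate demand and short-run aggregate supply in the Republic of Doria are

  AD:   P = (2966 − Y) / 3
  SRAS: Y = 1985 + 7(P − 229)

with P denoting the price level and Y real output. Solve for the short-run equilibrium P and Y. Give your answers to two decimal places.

Write SRAS as Y = 1985 + 7P − 1603 = 382 + 7P.
Rearrange AD to Y = 2966 − 3P.
Set AD = SRAS: 2966 − 3P = 382 + 7P, so 2584 = 10P and P = 258.40.
Substituting into AD, Y = 2966 − 3P = 2190.80.

P = 258.40, Y = 2190.80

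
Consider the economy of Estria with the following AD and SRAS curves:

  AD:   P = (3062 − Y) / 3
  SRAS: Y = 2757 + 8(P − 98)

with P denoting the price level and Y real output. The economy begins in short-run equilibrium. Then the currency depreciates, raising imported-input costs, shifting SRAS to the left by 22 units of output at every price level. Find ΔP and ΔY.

This is a negative supply shock: SRAS shifts left.
New SRAS: Y = 1951 + 8P.
Set AD = SRAS: 3062 − 3P = 1951 + 8P, so 1111 = 11P and P = 101.
Y = 3062 − 3·101 = 2759.
Initially P = 99, Y = 2765, so ΔP = +2 and ΔY = -6.

ΔP = +2, ΔY = -6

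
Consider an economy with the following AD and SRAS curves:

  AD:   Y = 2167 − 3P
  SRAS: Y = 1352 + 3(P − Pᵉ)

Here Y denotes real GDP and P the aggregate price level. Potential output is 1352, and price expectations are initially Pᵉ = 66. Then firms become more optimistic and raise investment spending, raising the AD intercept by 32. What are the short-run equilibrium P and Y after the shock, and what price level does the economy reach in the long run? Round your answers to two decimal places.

Short run: P = 174.17, Y = 1676.50. Long run: P = 282.33.

AD shifts right: new AD is Y = 2199 − 3P. With Pᵉ = 66, SRAS is Y = 1154 + 3P.
Short run: 2199 − 3P = 1154 + 3P gives 1045 = 6P, so P = 174.17 and Y = 2199 − 3P = 1676.50.
Y = 1676.50 is above potential 1352; expectations adjust and SRAS shifts left until Y = 1352.
Long run: on the new AD curve, 1352 = 2199 − 3P gives P = 282.33.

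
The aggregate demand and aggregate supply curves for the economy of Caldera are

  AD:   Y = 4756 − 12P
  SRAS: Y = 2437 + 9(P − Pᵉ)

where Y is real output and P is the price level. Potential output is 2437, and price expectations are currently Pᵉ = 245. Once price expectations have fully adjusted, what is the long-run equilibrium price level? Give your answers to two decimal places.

Long-run P = 193.25

Short run: with Pᵉ = 245, SRAS is Y = 232 + 9P. Setting AD = SRAS gives 4524 = 21P, so P = 215.43 and Y = 4756 − 12P = 2170.86.
Output 2170.86 is below potential 2437, so over time expected prices fall and SRAS shifts right until Y returns to 2437.
Long run: Y = 2437 on the AD curve gives 2437 = 4756 − 12P, so P = 193.25.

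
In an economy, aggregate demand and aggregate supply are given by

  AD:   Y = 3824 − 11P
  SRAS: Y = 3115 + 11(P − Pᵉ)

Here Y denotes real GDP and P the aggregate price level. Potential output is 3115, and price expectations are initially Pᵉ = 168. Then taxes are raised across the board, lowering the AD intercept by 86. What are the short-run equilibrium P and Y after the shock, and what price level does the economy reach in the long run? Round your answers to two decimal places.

AD shifts left: new AD is Y = 3738 − 11P. With Pᵉ = 168, SRAS is Y = 1267 + 11P.
Short run: 3738 − 11P = 1267 + 11P gives 2471 = 22P, so P = 112.32 and Y = 3738 − 11P = 2502.50.
Y = 2502.50 is below potential 3115; expectations adjust and SRAS shifts right until Y = 3115.
Long run: on the new AD curve, 3115 = 3738 − 11P gives P = 56.64.

Short run: P = 112.32, Y = 2502.50. Long run: P = 56.64.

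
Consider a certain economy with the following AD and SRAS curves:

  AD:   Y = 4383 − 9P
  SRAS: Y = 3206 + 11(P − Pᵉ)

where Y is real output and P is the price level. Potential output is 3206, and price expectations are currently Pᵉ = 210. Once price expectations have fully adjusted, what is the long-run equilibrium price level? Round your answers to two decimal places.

Long-run P = 130.78

Short run: with Pᵉ = 210, SRAS is Y = 896 + 11P. Setting AD = SRAS gives 3487 = 20P, so P = 174.35 and Y = 4383 − 9P = 2813.85.
Output 2813.85 is below potential 3206, so over time expected prices fall and SRAS shifts right until Y returns to 3206.
Long run: Y = 3206 on the AD curve gives 3206 = 4383 − 9P, so P = 130.78.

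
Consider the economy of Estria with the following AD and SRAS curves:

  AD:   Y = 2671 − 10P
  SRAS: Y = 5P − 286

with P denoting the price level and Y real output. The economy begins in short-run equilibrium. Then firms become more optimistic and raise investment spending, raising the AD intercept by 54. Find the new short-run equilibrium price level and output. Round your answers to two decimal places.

This is a positive demand shock: AD shifts right.
New AD: Y = 2725 − 10P.
Set AD = SRAS: 2725 − 10P = 5P − 286, so 3011 = 15P and P = 200.73.
Substituting into AD, Y = 717.67.

P = 200.73, Y = 717.67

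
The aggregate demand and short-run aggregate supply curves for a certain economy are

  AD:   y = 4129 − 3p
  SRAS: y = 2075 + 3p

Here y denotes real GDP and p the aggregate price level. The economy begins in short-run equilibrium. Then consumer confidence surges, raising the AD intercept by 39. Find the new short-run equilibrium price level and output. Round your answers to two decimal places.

This is a positive demand shock: AD shifts right.
New AD: y = 4168 − 3p.
Set AD = SRAS: 4168 − 3p = 2075 + 3p, so 2093 = 6p and p = 348.83.
Substituting into AD, y = 3121.50.

p = 348.83, y = 3121.50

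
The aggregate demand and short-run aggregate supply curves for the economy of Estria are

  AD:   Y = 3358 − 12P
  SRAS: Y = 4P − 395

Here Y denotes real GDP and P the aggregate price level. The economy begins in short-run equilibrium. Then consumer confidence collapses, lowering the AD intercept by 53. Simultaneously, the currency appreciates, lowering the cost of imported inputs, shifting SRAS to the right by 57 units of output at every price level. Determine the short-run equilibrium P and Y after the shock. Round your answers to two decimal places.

After both shocks: AD is Y = 3305 − 12P and SRAS is Y = 4P − 338.
Setting them equal: 3643 = 16P, so P = 227.69.
Substituting into AD, Y = 572.75.

P = 227.69, Y = 572.75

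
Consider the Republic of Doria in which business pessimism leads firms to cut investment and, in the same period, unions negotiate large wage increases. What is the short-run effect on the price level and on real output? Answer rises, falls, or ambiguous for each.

Price level: ambiguous; output: falls

The first event is a negative demand shock: AD shifts left, which by itself pushes P down and Y down.
The second is an adverse supply shock: SRAS shifts left, which by itself pushes P up and Y down.
The two shocks push P in opposite directions, so the effect on P is ambiguous. Both shocks push Y down, so Y falls.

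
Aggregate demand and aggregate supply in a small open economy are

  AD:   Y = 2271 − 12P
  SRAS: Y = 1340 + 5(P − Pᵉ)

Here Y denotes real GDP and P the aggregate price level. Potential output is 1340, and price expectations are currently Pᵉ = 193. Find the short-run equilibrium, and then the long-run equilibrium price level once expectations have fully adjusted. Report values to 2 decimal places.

Short run: P = 111.53, Y = 932.65. Long run: P = 77.58.

Short run: with Pᵉ = 193, SRAS is Y = 375 + 5P. Setting AD = SRAS gives 1896 = 17P, so P = 111.53 and Y = 2271 − 12P = 932.65.
Output 932.65 is below potential 1340, so over time expected prices fall and SRAS shifts right until Y returns to 1340.
Long run: Y = 1340 on the AD curve gives 1340 = 2271 − 12P, so P = 77.58.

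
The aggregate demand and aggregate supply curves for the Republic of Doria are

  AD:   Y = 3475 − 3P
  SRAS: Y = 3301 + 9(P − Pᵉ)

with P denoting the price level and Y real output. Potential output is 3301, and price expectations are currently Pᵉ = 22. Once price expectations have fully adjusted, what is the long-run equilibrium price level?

Short run: with Pᵉ = 22, SRAS is Y = 3103 + 9P. Setting AD = SRAS gives 372 = 12P, so P = 31 and Y = 3475 − 3·31 = 3382.
Output 3382 is above potential 3301, so over time expected prices rise and SRAS shifts left until Y returns to 3301.
Long run: Y = 3301 on the AD curve gives 3301 = 3475 − 3P, so P = 58.

Long-run P = 58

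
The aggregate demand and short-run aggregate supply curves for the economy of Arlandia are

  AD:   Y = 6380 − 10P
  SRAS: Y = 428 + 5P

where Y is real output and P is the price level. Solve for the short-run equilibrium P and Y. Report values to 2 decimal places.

Set AD = SRAS: 6380 − 10P = 428 + 5P, so 5952 = 15P and P = 396.80.
Substituting into AD, Y = 6380 − 10P = 2412.00.

P = 396.80, Y = 2412.00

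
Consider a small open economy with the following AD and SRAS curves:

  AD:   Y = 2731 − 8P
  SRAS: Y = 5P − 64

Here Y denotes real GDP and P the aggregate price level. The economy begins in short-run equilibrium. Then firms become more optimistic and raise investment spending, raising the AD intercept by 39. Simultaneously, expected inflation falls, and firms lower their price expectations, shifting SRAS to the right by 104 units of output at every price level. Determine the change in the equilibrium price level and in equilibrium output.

After both shocks: AD is Y = 2770 − 8P and SRAS is Y = 40 + 5P.
Setting them equal: 2730 = 13P, so P = 210.
Y = 2770 − 8·210 = 1090.
Initially P = 215, Y = 1011, so ΔP = -5 and ΔY = +79.

ΔP = -5, ΔY = +79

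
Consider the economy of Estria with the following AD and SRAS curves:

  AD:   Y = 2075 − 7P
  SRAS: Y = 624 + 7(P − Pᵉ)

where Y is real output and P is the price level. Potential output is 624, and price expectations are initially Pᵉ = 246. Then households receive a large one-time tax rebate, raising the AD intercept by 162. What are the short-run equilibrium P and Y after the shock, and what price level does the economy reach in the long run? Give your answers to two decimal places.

Short run: P = 238.21, Y = 569.50. Long run: P = 230.43.

AD shifts right: new AD is Y = 2237 − 7P. With Pᵉ = 246, SRAS is Y = 7P − 1098.
Short run: 2237 − 7P = 7P − 1098 gives 3335 = 14P, so P = 238.21 and Y = 2237 − 7P = 569.50.
Y = 569.50 is below potential 624; expectations adjust and SRAS shifts right until Y = 624.
Long run: on the new AD curve, 624 = 2237 − 7P gives P = 230.43.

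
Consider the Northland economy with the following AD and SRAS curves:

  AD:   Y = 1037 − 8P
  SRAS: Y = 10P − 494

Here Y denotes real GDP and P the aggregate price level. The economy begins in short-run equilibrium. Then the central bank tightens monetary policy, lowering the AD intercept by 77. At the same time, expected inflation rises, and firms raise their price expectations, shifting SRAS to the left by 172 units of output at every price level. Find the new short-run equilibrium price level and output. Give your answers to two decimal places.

P = 90.33, Y = 237.33

After both shocks: AD is Y = 960 − 8P and SRAS is Y = 10P − 666.
Setting them equal: 1626 = 18P, so P = 90.33.
Substituting into AD, Y = 237.33.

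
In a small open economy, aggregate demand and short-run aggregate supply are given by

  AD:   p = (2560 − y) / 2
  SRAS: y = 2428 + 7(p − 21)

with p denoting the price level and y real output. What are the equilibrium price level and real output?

p = 31, y = 2498

Write SRAS as y = 2428 + 7p − 147 = 2281 + 7p.
Rearrange AD to y = 2560 − 2p.
Set AD = SRAS: 2560 − 2p = 2281 + 7p, so 279 = 9p and p = 31.
Then y = 2560 − 2·31 = 2498.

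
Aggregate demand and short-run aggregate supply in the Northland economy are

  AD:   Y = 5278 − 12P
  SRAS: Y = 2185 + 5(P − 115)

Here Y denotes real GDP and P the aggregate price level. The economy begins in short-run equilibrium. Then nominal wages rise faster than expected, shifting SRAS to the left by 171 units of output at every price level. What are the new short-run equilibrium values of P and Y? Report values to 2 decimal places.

P = 225.82, Y = 2568.12

This is a negative supply shock: SRAS shifts left.
New SRAS: Y = 1439 + 5P.
Set AD = SRAS: 5278 − 12P = 1439 + 5P, so 3839 = 17P and P = 225.82.
Substituting into AD, Y = 2568.12.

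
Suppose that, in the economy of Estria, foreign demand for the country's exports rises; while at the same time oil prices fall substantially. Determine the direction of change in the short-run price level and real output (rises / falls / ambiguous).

The first event is a positive demand shock: AD shifts right, which by itself pushes P up and Y up.
The second is a favourable supply shock: SRAS shifts right, which by itself pushes P down and Y up.
The two shocks push P in opposite directions, so the effect on P is ambiguous. Both shocks push Y up, so Y rises.

Price level: ambiguous; output: rises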